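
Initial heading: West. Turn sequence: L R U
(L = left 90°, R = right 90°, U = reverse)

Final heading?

Answer: Final heading: East

Derivation:
Start: West
  L (left (90° counter-clockwise)) -> South
  R (right (90° clockwise)) -> West
  U (U-turn (180°)) -> East
Final: East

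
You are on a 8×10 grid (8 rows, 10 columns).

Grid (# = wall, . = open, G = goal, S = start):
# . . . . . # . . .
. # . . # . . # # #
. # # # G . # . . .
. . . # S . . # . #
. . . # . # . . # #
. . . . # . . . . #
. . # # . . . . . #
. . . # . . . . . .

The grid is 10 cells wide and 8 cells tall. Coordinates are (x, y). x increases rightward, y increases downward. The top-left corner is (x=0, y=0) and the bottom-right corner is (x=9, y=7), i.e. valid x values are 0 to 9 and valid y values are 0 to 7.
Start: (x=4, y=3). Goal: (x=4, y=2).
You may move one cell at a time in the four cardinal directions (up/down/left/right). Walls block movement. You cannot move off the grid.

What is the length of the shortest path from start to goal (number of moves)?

BFS from (x=4, y=3) until reaching (x=4, y=2):
  Distance 0: (x=4, y=3)
  Distance 1: (x=4, y=2), (x=5, y=3), (x=4, y=4)  <- goal reached here
One shortest path (1 moves): (x=4, y=3) -> (x=4, y=2)

Answer: Shortest path length: 1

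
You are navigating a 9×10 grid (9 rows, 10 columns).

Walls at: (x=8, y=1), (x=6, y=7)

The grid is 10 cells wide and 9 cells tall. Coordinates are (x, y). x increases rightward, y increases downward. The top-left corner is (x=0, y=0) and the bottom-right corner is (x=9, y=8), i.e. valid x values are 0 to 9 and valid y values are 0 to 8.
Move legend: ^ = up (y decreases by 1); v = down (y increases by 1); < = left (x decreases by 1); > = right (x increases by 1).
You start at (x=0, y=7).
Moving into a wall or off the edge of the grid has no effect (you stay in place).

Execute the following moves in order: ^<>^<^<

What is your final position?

Start: (x=0, y=7)
  ^ (up): (x=0, y=7) -> (x=0, y=6)
  < (left): blocked, stay at (x=0, y=6)
  > (right): (x=0, y=6) -> (x=1, y=6)
  ^ (up): (x=1, y=6) -> (x=1, y=5)
  < (left): (x=1, y=5) -> (x=0, y=5)
  ^ (up): (x=0, y=5) -> (x=0, y=4)
  < (left): blocked, stay at (x=0, y=4)
Final: (x=0, y=4)

Answer: Final position: (x=0, y=4)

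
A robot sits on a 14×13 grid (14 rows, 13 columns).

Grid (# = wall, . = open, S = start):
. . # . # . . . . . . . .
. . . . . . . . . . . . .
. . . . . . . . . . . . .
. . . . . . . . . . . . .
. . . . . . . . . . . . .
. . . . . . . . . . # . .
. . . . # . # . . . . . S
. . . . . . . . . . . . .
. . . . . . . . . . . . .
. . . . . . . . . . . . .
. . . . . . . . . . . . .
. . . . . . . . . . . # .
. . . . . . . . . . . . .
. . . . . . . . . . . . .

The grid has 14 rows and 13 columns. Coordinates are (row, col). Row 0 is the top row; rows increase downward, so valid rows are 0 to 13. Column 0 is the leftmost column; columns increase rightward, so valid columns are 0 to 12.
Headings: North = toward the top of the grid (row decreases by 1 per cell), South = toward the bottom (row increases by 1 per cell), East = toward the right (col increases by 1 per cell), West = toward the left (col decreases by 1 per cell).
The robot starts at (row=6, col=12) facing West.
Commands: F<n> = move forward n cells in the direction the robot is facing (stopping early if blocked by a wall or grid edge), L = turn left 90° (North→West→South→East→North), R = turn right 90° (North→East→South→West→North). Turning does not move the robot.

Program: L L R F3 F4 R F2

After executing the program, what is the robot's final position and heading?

Answer: Final position: (row=13, col=10), facing West

Derivation:
Start: (row=6, col=12), facing West
  L: turn left, now facing South
  L: turn left, now facing East
  R: turn right, now facing South
  F3: move forward 3, now at (row=9, col=12)
  F4: move forward 4, now at (row=13, col=12)
  R: turn right, now facing West
  F2: move forward 2, now at (row=13, col=10)
Final: (row=13, col=10), facing West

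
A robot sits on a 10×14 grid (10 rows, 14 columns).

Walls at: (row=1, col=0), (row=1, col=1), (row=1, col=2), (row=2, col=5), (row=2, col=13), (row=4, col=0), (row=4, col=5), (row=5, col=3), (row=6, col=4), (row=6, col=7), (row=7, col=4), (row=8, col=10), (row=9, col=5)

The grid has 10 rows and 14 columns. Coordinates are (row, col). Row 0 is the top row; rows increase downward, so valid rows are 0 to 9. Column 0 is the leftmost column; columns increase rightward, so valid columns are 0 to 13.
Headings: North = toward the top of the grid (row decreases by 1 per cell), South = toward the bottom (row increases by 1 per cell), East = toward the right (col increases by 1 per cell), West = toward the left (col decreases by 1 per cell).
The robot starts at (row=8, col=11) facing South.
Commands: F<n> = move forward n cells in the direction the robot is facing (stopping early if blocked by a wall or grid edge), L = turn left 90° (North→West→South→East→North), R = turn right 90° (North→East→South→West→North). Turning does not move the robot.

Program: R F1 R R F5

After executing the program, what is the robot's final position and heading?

Answer: Final position: (row=8, col=13), facing East

Derivation:
Start: (row=8, col=11), facing South
  R: turn right, now facing West
  F1: move forward 0/1 (blocked), now at (row=8, col=11)
  R: turn right, now facing North
  R: turn right, now facing East
  F5: move forward 2/5 (blocked), now at (row=8, col=13)
Final: (row=8, col=13), facing East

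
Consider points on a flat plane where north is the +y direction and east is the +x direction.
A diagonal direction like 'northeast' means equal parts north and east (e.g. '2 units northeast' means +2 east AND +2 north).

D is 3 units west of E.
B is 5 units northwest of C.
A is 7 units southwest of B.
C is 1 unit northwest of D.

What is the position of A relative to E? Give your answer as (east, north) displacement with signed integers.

Answer: A is at (east=-16, north=-1) relative to E.

Derivation:
Place E at the origin (east=0, north=0).
  D is 3 units west of E: delta (east=-3, north=+0); D at (east=-3, north=0).
  C is 1 unit northwest of D: delta (east=-1, north=+1); C at (east=-4, north=1).
  B is 5 units northwest of C: delta (east=-5, north=+5); B at (east=-9, north=6).
  A is 7 units southwest of B: delta (east=-7, north=-7); A at (east=-16, north=-1).
Therefore A relative to E: (east=-16, north=-1).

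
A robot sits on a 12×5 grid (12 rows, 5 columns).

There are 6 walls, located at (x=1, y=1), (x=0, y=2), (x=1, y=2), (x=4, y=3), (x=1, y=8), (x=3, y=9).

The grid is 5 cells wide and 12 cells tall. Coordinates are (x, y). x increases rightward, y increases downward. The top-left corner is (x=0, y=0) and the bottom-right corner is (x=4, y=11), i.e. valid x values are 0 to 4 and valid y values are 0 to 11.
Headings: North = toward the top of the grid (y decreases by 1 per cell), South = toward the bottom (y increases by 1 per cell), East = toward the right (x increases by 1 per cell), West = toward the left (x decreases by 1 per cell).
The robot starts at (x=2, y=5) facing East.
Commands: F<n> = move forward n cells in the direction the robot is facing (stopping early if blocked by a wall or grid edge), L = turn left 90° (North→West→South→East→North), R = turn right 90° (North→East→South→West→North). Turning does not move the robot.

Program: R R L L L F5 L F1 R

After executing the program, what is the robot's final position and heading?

Answer: Final position: (x=1, y=0), facing North

Derivation:
Start: (x=2, y=5), facing East
  R: turn right, now facing South
  R: turn right, now facing West
  L: turn left, now facing South
  L: turn left, now facing East
  L: turn left, now facing North
  F5: move forward 5, now at (x=2, y=0)
  L: turn left, now facing West
  F1: move forward 1, now at (x=1, y=0)
  R: turn right, now facing North
Final: (x=1, y=0), facing North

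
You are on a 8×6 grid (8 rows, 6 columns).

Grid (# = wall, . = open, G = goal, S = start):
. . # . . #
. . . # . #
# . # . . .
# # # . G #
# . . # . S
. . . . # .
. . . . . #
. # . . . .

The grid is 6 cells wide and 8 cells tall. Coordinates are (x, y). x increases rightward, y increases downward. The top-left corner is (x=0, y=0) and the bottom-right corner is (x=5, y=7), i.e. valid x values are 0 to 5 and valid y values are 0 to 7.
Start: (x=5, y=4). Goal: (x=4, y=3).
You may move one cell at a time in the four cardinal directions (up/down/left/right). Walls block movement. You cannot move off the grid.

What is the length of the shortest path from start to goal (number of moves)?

Answer: Shortest path length: 2

Derivation:
BFS from (x=5, y=4) until reaching (x=4, y=3):
  Distance 0: (x=5, y=4)
  Distance 1: (x=4, y=4), (x=5, y=5)
  Distance 2: (x=4, y=3)  <- goal reached here
One shortest path (2 moves): (x=5, y=4) -> (x=4, y=4) -> (x=4, y=3)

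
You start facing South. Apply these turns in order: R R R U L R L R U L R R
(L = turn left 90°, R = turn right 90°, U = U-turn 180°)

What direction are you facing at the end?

Answer: Final heading: South

Derivation:
Start: South
  R (right (90° clockwise)) -> West
  R (right (90° clockwise)) -> North
  R (right (90° clockwise)) -> East
  U (U-turn (180°)) -> West
  L (left (90° counter-clockwise)) -> South
  R (right (90° clockwise)) -> West
  L (left (90° counter-clockwise)) -> South
  R (right (90° clockwise)) -> West
  U (U-turn (180°)) -> East
  L (left (90° counter-clockwise)) -> North
  R (right (90° clockwise)) -> East
  R (right (90° clockwise)) -> South
Final: South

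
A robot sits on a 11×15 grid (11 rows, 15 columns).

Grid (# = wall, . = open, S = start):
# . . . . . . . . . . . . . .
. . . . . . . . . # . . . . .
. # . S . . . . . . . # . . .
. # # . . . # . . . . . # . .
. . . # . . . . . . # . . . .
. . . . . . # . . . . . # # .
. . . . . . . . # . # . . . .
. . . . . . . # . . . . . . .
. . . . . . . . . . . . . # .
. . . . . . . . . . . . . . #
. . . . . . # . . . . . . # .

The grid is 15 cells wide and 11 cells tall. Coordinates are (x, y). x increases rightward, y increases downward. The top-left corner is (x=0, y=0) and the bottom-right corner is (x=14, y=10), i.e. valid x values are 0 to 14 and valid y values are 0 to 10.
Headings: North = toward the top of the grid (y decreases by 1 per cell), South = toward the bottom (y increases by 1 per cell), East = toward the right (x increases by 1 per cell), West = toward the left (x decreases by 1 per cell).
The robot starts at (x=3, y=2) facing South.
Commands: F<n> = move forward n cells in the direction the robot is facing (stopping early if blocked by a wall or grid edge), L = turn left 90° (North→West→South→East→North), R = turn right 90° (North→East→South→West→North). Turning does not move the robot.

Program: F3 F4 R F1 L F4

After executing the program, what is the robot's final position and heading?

Answer: Final position: (x=3, y=3), facing South

Derivation:
Start: (x=3, y=2), facing South
  F3: move forward 1/3 (blocked), now at (x=3, y=3)
  F4: move forward 0/4 (blocked), now at (x=3, y=3)
  R: turn right, now facing West
  F1: move forward 0/1 (blocked), now at (x=3, y=3)
  L: turn left, now facing South
  F4: move forward 0/4 (blocked), now at (x=3, y=3)
Final: (x=3, y=3), facing South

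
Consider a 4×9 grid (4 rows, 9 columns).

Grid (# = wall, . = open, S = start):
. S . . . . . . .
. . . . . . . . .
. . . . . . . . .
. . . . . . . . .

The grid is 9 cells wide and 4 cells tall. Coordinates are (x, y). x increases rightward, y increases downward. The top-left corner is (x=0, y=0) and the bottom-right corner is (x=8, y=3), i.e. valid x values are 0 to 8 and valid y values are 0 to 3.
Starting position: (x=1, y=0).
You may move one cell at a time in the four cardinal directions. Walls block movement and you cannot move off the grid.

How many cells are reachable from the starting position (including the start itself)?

BFS flood-fill from (x=1, y=0):
  Distance 0: (x=1, y=0)
  Distance 1: (x=0, y=0), (x=2, y=0), (x=1, y=1)
  Distance 2: (x=3, y=0), (x=0, y=1), (x=2, y=1), (x=1, y=2)
  Distance 3: (x=4, y=0), (x=3, y=1), (x=0, y=2), (x=2, y=2), (x=1, y=3)
  Distance 4: (x=5, y=0), (x=4, y=1), (x=3, y=2), (x=0, y=3), (x=2, y=3)
  Distance 5: (x=6, y=0), (x=5, y=1), (x=4, y=2), (x=3, y=3)
  Distance 6: (x=7, y=0), (x=6, y=1), (x=5, y=2), (x=4, y=3)
  Distance 7: (x=8, y=0), (x=7, y=1), (x=6, y=2), (x=5, y=3)
  Distance 8: (x=8, y=1), (x=7, y=2), (x=6, y=3)
  Distance 9: (x=8, y=2), (x=7, y=3)
  Distance 10: (x=8, y=3)
Total reachable: 36 (grid has 36 open cells total)

Answer: Reachable cells: 36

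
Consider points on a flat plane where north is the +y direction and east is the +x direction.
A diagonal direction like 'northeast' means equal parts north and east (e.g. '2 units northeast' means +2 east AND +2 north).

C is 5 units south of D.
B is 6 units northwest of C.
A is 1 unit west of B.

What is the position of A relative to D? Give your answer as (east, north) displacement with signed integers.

Place D at the origin (east=0, north=0).
  C is 5 units south of D: delta (east=+0, north=-5); C at (east=0, north=-5).
  B is 6 units northwest of C: delta (east=-6, north=+6); B at (east=-6, north=1).
  A is 1 unit west of B: delta (east=-1, north=+0); A at (east=-7, north=1).
Therefore A relative to D: (east=-7, north=1).

Answer: A is at (east=-7, north=1) relative to D.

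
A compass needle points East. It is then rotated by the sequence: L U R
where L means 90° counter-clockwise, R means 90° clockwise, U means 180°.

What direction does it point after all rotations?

Start: East
  L (left (90° counter-clockwise)) -> North
  U (U-turn (180°)) -> South
  R (right (90° clockwise)) -> West
Final: West

Answer: Final heading: West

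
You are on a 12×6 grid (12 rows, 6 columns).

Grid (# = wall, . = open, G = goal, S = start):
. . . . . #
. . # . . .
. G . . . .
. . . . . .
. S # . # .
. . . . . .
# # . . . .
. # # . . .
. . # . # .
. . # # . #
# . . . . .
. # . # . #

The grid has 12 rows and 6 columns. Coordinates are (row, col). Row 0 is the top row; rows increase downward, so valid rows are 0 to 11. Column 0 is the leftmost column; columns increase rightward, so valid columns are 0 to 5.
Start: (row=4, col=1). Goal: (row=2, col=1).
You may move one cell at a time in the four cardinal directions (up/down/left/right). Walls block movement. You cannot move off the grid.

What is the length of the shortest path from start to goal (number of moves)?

BFS from (row=4, col=1) until reaching (row=2, col=1):
  Distance 0: (row=4, col=1)
  Distance 1: (row=3, col=1), (row=4, col=0), (row=5, col=1)
  Distance 2: (row=2, col=1), (row=3, col=0), (row=3, col=2), (row=5, col=0), (row=5, col=2)  <- goal reached here
One shortest path (2 moves): (row=4, col=1) -> (row=3, col=1) -> (row=2, col=1)

Answer: Shortest path length: 2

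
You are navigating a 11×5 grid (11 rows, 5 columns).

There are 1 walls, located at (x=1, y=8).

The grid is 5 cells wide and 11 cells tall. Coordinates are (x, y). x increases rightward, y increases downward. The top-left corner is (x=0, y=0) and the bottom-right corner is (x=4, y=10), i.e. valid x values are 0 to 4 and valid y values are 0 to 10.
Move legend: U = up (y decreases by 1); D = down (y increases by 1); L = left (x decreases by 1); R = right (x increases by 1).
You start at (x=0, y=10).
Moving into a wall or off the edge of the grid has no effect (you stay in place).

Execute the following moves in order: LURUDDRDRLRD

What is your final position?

Start: (x=0, y=10)
  L (left): blocked, stay at (x=0, y=10)
  U (up): (x=0, y=10) -> (x=0, y=9)
  R (right): (x=0, y=9) -> (x=1, y=9)
  U (up): blocked, stay at (x=1, y=9)
  D (down): (x=1, y=9) -> (x=1, y=10)
  D (down): blocked, stay at (x=1, y=10)
  R (right): (x=1, y=10) -> (x=2, y=10)
  D (down): blocked, stay at (x=2, y=10)
  R (right): (x=2, y=10) -> (x=3, y=10)
  L (left): (x=3, y=10) -> (x=2, y=10)
  R (right): (x=2, y=10) -> (x=3, y=10)
  D (down): blocked, stay at (x=3, y=10)
Final: (x=3, y=10)

Answer: Final position: (x=3, y=10)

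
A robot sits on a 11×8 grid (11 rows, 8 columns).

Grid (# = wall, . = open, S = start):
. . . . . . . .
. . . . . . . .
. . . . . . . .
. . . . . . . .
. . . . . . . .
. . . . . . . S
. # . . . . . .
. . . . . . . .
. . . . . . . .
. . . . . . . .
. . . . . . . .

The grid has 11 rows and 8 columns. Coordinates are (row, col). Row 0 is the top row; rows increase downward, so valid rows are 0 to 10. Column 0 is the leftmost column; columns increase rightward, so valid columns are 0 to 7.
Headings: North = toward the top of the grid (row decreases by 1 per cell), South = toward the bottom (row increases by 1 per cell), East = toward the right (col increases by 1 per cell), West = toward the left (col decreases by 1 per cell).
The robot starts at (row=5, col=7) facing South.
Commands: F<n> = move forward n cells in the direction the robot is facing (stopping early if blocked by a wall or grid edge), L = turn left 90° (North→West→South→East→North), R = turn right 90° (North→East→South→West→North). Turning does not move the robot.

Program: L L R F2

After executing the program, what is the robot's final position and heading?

Answer: Final position: (row=5, col=7), facing East

Derivation:
Start: (row=5, col=7), facing South
  L: turn left, now facing East
  L: turn left, now facing North
  R: turn right, now facing East
  F2: move forward 0/2 (blocked), now at (row=5, col=7)
Final: (row=5, col=7), facing East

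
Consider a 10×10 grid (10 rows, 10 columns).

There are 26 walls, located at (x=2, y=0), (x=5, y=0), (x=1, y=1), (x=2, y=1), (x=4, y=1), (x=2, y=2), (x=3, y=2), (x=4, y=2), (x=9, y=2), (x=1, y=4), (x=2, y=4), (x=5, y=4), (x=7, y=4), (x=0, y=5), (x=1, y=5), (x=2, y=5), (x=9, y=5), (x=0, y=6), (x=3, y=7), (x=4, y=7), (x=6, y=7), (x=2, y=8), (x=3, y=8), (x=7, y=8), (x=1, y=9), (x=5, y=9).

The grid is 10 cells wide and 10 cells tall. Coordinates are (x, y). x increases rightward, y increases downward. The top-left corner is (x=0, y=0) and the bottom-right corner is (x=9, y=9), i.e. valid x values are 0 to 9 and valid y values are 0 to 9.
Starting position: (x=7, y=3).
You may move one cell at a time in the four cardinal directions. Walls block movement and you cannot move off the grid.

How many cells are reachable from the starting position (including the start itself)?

Answer: Reachable cells: 71

Derivation:
BFS flood-fill from (x=7, y=3):
  Distance 0: (x=7, y=3)
  Distance 1: (x=7, y=2), (x=6, y=3), (x=8, y=3)
  Distance 2: (x=7, y=1), (x=6, y=2), (x=8, y=2), (x=5, y=3), (x=9, y=3), (x=6, y=4), (x=8, y=4)
  Distance 3: (x=7, y=0), (x=6, y=1), (x=8, y=1), (x=5, y=2), (x=4, y=3), (x=9, y=4), (x=6, y=5), (x=8, y=5)
  Distance 4: (x=6, y=0), (x=8, y=0), (x=5, y=1), (x=9, y=1), (x=3, y=3), (x=4, y=4), (x=5, y=5), (x=7, y=5), (x=6, y=6), (x=8, y=6)
  Distance 5: (x=9, y=0), (x=2, y=3), (x=3, y=4), (x=4, y=5), (x=5, y=6), (x=7, y=6), (x=9, y=6), (x=8, y=7)
  Distance 6: (x=1, y=3), (x=3, y=5), (x=4, y=6), (x=5, y=7), (x=7, y=7), (x=9, y=7), (x=8, y=8)
  Distance 7: (x=1, y=2), (x=0, y=3), (x=3, y=6), (x=5, y=8), (x=9, y=8), (x=8, y=9)
  Distance 8: (x=0, y=2), (x=0, y=4), (x=2, y=6), (x=4, y=8), (x=6, y=8), (x=7, y=9), (x=9, y=9)
  Distance 9: (x=0, y=1), (x=1, y=6), (x=2, y=7), (x=4, y=9), (x=6, y=9)
  Distance 10: (x=0, y=0), (x=1, y=7), (x=3, y=9)
  Distance 11: (x=1, y=0), (x=0, y=7), (x=1, y=8), (x=2, y=9)
  Distance 12: (x=0, y=8)
  Distance 13: (x=0, y=9)
Total reachable: 71 (grid has 74 open cells total)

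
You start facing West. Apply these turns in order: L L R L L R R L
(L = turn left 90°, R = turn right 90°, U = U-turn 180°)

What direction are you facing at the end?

Start: West
  L (left (90° counter-clockwise)) -> South
  L (left (90° counter-clockwise)) -> East
  R (right (90° clockwise)) -> South
  L (left (90° counter-clockwise)) -> East
  L (left (90° counter-clockwise)) -> North
  R (right (90° clockwise)) -> East
  R (right (90° clockwise)) -> South
  L (left (90° counter-clockwise)) -> East
Final: East

Answer: Final heading: East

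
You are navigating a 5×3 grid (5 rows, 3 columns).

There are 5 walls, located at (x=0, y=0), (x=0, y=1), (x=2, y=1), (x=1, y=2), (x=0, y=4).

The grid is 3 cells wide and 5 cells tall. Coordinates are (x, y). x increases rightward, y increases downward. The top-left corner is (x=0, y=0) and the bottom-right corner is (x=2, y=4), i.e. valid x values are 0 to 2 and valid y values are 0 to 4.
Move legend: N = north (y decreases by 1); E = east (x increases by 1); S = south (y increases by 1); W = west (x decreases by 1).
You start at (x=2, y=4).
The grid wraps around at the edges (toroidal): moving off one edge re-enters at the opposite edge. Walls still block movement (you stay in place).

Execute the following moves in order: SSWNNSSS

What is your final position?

Start: (x=2, y=4)
  S (south): (x=2, y=4) -> (x=2, y=0)
  S (south): blocked, stay at (x=2, y=0)
  W (west): (x=2, y=0) -> (x=1, y=0)
  N (north): (x=1, y=0) -> (x=1, y=4)
  N (north): (x=1, y=4) -> (x=1, y=3)
  S (south): (x=1, y=3) -> (x=1, y=4)
  S (south): (x=1, y=4) -> (x=1, y=0)
  S (south): (x=1, y=0) -> (x=1, y=1)
Final: (x=1, y=1)

Answer: Final position: (x=1, y=1)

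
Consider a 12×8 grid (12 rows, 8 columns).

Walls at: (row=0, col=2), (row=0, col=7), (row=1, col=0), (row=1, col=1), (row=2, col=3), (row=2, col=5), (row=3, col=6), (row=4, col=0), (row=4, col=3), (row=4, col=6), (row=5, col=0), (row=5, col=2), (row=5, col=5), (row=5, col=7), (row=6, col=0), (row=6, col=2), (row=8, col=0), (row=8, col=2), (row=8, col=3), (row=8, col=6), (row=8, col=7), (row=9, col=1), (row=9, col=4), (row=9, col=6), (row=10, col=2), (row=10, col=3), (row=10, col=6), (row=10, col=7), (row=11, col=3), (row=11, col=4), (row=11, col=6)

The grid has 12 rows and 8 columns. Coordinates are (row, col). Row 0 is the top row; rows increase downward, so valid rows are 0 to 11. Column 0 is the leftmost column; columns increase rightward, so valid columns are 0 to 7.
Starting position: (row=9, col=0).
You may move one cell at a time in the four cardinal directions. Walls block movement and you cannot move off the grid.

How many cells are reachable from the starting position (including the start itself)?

BFS flood-fill from (row=9, col=0):
  Distance 0: (row=9, col=0)
  Distance 1: (row=10, col=0)
  Distance 2: (row=10, col=1), (row=11, col=0)
  Distance 3: (row=11, col=1)
  Distance 4: (row=11, col=2)
Total reachable: 6 (grid has 65 open cells total)

Answer: Reachable cells: 6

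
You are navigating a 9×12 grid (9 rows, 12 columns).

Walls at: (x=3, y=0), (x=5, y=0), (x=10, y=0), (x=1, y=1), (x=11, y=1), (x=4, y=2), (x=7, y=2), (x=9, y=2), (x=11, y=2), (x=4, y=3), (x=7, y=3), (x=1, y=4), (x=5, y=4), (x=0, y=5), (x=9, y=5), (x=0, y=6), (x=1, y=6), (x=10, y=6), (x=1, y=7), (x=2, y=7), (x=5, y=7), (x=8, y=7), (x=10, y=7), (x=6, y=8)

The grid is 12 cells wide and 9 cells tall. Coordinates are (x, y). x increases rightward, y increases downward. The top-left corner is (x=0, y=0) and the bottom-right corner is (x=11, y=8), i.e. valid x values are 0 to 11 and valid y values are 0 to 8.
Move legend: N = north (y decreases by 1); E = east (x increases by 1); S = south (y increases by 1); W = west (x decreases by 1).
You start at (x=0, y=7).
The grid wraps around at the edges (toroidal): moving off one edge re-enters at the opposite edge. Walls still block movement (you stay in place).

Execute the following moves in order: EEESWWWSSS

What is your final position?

Answer: Final position: (x=9, y=1)

Derivation:
Start: (x=0, y=7)
  [×3]E (east): blocked, stay at (x=0, y=7)
  S (south): (x=0, y=7) -> (x=0, y=8)
  W (west): (x=0, y=8) -> (x=11, y=8)
  W (west): (x=11, y=8) -> (x=10, y=8)
  W (west): (x=10, y=8) -> (x=9, y=8)
  S (south): (x=9, y=8) -> (x=9, y=0)
  S (south): (x=9, y=0) -> (x=9, y=1)
  S (south): blocked, stay at (x=9, y=1)
Final: (x=9, y=1)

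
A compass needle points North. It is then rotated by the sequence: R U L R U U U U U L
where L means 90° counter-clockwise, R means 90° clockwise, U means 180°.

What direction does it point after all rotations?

Answer: Final heading: North

Derivation:
Start: North
  R (right (90° clockwise)) -> East
  U (U-turn (180°)) -> West
  L (left (90° counter-clockwise)) -> South
  R (right (90° clockwise)) -> West
  U (U-turn (180°)) -> East
  U (U-turn (180°)) -> West
  U (U-turn (180°)) -> East
  U (U-turn (180°)) -> West
  U (U-turn (180°)) -> East
  L (left (90° counter-clockwise)) -> North
Final: North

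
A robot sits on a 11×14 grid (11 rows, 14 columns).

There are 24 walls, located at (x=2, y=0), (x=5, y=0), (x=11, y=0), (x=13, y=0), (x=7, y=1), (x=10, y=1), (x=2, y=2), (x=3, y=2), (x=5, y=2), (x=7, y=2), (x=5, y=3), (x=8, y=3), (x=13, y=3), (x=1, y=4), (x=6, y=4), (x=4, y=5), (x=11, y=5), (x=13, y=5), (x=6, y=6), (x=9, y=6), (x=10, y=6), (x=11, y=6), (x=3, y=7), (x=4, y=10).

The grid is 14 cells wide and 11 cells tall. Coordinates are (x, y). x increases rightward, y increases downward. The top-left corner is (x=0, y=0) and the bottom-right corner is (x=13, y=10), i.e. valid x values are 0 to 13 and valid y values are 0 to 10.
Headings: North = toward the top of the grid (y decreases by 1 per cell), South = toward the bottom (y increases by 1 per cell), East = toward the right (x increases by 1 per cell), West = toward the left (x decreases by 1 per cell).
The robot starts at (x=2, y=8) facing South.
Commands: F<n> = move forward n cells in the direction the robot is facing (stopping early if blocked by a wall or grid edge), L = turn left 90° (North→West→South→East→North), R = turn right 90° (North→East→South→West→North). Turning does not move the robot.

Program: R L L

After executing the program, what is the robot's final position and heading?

Start: (x=2, y=8), facing South
  R: turn right, now facing West
  L: turn left, now facing South
  L: turn left, now facing East
Final: (x=2, y=8), facing East

Answer: Final position: (x=2, y=8), facing East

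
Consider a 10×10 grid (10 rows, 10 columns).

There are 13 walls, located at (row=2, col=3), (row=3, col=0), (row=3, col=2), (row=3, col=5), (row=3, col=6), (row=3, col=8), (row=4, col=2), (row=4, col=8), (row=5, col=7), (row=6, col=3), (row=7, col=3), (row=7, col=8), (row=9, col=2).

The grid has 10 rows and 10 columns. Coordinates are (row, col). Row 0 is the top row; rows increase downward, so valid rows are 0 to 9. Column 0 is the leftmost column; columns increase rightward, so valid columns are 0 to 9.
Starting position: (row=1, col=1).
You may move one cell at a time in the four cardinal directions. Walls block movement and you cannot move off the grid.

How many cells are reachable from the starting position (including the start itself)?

BFS flood-fill from (row=1, col=1):
  Distance 0: (row=1, col=1)
  Distance 1: (row=0, col=1), (row=1, col=0), (row=1, col=2), (row=2, col=1)
  Distance 2: (row=0, col=0), (row=0, col=2), (row=1, col=3), (row=2, col=0), (row=2, col=2), (row=3, col=1)
  Distance 3: (row=0, col=3), (row=1, col=4), (row=4, col=1)
  Distance 4: (row=0, col=4), (row=1, col=5), (row=2, col=4), (row=4, col=0), (row=5, col=1)
  Distance 5: (row=0, col=5), (row=1, col=6), (row=2, col=5), (row=3, col=4), (row=5, col=0), (row=5, col=2), (row=6, col=1)
  Distance 6: (row=0, col=6), (row=1, col=7), (row=2, col=6), (row=3, col=3), (row=4, col=4), (row=5, col=3), (row=6, col=0), (row=6, col=2), (row=7, col=1)
  Distance 7: (row=0, col=7), (row=1, col=8), (row=2, col=7), (row=4, col=3), (row=4, col=5), (row=5, col=4), (row=7, col=0), (row=7, col=2), (row=8, col=1)
  Distance 8: (row=0, col=8), (row=1, col=9), (row=2, col=8), (row=3, col=7), (row=4, col=6), (row=5, col=5), (row=6, col=4), (row=8, col=0), (row=8, col=2), (row=9, col=1)
  Distance 9: (row=0, col=9), (row=2, col=9), (row=4, col=7), (row=5, col=6), (row=6, col=5), (row=7, col=4), (row=8, col=3), (row=9, col=0)
  Distance 10: (row=3, col=9), (row=6, col=6), (row=7, col=5), (row=8, col=4), (row=9, col=3)
  Distance 11: (row=4, col=9), (row=6, col=7), (row=7, col=6), (row=8, col=5), (row=9, col=4)
  Distance 12: (row=5, col=9), (row=6, col=8), (row=7, col=7), (row=8, col=6), (row=9, col=5)
  Distance 13: (row=5, col=8), (row=6, col=9), (row=8, col=7), (row=9, col=6)
  Distance 14: (row=7, col=9), (row=8, col=8), (row=9, col=7)
  Distance 15: (row=8, col=9), (row=9, col=8)
  Distance 16: (row=9, col=9)
Total reachable: 87 (grid has 87 open cells total)

Answer: Reachable cells: 87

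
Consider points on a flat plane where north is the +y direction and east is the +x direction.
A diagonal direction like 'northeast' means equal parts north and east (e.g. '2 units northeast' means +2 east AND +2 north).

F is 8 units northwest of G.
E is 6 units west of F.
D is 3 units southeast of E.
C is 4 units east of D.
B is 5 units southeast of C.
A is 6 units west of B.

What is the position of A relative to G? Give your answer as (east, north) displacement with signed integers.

Place G at the origin (east=0, north=0).
  F is 8 units northwest of G: delta (east=-8, north=+8); F at (east=-8, north=8).
  E is 6 units west of F: delta (east=-6, north=+0); E at (east=-14, north=8).
  D is 3 units southeast of E: delta (east=+3, north=-3); D at (east=-11, north=5).
  C is 4 units east of D: delta (east=+4, north=+0); C at (east=-7, north=5).
  B is 5 units southeast of C: delta (east=+5, north=-5); B at (east=-2, north=0).
  A is 6 units west of B: delta (east=-6, north=+0); A at (east=-8, north=0).
Therefore A relative to G: (east=-8, north=0).

Answer: A is at (east=-8, north=0) relative to G.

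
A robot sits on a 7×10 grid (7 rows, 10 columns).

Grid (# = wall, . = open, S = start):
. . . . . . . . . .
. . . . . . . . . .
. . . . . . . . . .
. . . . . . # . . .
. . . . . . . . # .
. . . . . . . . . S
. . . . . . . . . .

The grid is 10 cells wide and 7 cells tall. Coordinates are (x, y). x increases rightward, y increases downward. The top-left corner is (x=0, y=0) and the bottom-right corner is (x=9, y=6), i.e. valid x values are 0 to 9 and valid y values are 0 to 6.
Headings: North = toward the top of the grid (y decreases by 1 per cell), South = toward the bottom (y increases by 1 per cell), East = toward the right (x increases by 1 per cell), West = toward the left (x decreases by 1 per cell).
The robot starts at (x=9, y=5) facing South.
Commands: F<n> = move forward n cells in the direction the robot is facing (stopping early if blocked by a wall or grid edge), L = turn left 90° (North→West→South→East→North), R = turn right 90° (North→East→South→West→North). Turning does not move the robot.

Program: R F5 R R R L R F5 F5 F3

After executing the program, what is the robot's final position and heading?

Start: (x=9, y=5), facing South
  R: turn right, now facing West
  F5: move forward 5, now at (x=4, y=5)
  R: turn right, now facing North
  R: turn right, now facing East
  R: turn right, now facing South
  L: turn left, now facing East
  R: turn right, now facing South
  F5: move forward 1/5 (blocked), now at (x=4, y=6)
  F5: move forward 0/5 (blocked), now at (x=4, y=6)
  F3: move forward 0/3 (blocked), now at (x=4, y=6)
Final: (x=4, y=6), facing South

Answer: Final position: (x=4, y=6), facing South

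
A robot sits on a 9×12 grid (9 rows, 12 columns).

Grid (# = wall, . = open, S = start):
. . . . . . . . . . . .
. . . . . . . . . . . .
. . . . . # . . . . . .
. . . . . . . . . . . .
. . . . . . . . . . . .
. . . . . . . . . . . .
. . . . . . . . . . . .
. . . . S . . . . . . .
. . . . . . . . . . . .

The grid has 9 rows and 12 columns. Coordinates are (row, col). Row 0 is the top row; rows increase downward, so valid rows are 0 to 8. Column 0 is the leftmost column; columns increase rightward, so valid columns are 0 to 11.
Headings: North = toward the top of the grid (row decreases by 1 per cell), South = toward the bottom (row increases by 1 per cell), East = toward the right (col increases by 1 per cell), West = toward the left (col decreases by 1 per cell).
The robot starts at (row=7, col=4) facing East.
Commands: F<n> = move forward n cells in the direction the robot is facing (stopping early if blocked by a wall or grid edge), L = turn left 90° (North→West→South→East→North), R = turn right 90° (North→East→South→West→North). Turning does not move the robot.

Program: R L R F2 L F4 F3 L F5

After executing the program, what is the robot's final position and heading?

Start: (row=7, col=4), facing East
  R: turn right, now facing South
  L: turn left, now facing East
  R: turn right, now facing South
  F2: move forward 1/2 (blocked), now at (row=8, col=4)
  L: turn left, now facing East
  F4: move forward 4, now at (row=8, col=8)
  F3: move forward 3, now at (row=8, col=11)
  L: turn left, now facing North
  F5: move forward 5, now at (row=3, col=11)
Final: (row=3, col=11), facing North

Answer: Final position: (row=3, col=11), facing North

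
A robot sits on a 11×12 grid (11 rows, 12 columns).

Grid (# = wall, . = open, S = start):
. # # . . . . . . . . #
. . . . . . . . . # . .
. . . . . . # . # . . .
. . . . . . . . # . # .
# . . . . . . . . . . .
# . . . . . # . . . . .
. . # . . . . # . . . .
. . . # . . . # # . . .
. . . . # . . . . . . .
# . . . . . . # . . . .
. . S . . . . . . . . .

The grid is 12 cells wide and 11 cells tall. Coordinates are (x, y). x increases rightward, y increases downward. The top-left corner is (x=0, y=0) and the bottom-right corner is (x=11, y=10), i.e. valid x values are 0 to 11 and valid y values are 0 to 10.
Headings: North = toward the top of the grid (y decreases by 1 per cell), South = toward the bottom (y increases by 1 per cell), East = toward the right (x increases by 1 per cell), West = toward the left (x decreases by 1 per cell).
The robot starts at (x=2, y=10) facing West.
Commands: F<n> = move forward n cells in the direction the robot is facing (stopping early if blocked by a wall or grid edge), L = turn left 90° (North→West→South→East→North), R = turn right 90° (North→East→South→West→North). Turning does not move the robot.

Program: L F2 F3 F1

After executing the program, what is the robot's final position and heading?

Start: (x=2, y=10), facing West
  L: turn left, now facing South
  F2: move forward 0/2 (blocked), now at (x=2, y=10)
  F3: move forward 0/3 (blocked), now at (x=2, y=10)
  F1: move forward 0/1 (blocked), now at (x=2, y=10)
Final: (x=2, y=10), facing South

Answer: Final position: (x=2, y=10), facing South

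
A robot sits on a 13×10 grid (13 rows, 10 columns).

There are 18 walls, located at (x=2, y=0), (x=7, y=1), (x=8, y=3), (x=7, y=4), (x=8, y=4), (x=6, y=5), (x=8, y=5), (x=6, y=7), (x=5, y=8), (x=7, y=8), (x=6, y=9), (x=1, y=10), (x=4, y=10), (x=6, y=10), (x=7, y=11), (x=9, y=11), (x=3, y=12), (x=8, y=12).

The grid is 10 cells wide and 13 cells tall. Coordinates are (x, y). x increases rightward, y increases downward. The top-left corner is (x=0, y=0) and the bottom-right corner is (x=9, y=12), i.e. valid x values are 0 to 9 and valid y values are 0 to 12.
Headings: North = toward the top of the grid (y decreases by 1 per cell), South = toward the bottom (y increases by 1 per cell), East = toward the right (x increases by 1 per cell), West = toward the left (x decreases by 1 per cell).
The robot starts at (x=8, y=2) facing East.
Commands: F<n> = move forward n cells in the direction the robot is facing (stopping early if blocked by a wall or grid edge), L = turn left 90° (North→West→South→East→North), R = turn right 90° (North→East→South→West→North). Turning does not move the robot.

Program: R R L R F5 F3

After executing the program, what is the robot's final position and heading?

Answer: Final position: (x=0, y=2), facing West

Derivation:
Start: (x=8, y=2), facing East
  R: turn right, now facing South
  R: turn right, now facing West
  L: turn left, now facing South
  R: turn right, now facing West
  F5: move forward 5, now at (x=3, y=2)
  F3: move forward 3, now at (x=0, y=2)
Final: (x=0, y=2), facing West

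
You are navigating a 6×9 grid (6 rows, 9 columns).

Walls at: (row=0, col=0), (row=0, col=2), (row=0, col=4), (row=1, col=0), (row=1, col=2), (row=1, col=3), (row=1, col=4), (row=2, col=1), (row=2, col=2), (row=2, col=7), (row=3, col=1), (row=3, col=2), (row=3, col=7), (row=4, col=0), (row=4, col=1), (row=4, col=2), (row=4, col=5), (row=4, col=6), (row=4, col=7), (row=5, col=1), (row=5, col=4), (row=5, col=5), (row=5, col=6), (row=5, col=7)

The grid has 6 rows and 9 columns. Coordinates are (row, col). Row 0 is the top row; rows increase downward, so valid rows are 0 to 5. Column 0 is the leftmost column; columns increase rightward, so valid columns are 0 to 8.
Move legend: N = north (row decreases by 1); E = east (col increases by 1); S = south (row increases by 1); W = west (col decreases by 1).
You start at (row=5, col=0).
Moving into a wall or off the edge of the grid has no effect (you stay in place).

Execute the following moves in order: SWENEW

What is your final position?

Answer: Final position: (row=5, col=0)

Derivation:
Start: (row=5, col=0)
  S (south): blocked, stay at (row=5, col=0)
  W (west): blocked, stay at (row=5, col=0)
  E (east): blocked, stay at (row=5, col=0)
  N (north): blocked, stay at (row=5, col=0)
  E (east): blocked, stay at (row=5, col=0)
  W (west): blocked, stay at (row=5, col=0)
Final: (row=5, col=0)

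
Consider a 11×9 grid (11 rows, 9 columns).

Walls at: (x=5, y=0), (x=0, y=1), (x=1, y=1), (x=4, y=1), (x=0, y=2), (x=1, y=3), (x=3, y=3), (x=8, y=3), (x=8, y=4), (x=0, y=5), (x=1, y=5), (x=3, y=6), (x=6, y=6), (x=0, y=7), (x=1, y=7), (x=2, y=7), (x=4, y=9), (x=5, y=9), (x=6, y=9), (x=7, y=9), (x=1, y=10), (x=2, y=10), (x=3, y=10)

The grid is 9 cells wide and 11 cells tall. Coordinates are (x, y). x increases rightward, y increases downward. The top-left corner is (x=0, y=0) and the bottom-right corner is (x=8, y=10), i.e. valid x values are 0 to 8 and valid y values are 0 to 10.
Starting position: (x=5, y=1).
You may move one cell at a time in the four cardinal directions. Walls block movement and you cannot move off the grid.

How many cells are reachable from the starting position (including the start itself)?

Answer: Reachable cells: 76

Derivation:
BFS flood-fill from (x=5, y=1):
  Distance 0: (x=5, y=1)
  Distance 1: (x=6, y=1), (x=5, y=2)
  Distance 2: (x=6, y=0), (x=7, y=1), (x=4, y=2), (x=6, y=2), (x=5, y=3)
  Distance 3: (x=7, y=0), (x=8, y=1), (x=3, y=2), (x=7, y=2), (x=4, y=3), (x=6, y=3), (x=5, y=4)
  Distance 4: (x=8, y=0), (x=3, y=1), (x=2, y=2), (x=8, y=2), (x=7, y=3), (x=4, y=4), (x=6, y=4), (x=5, y=5)
  Distance 5: (x=3, y=0), (x=2, y=1), (x=1, y=2), (x=2, y=3), (x=3, y=4), (x=7, y=4), (x=4, y=5), (x=6, y=5), (x=5, y=6)
  Distance 6: (x=2, y=0), (x=4, y=0), (x=2, y=4), (x=3, y=5), (x=7, y=5), (x=4, y=6), (x=5, y=7)
  Distance 7: (x=1, y=0), (x=1, y=4), (x=2, y=5), (x=8, y=5), (x=7, y=6), (x=4, y=7), (x=6, y=7), (x=5, y=8)
  Distance 8: (x=0, y=0), (x=0, y=4), (x=2, y=6), (x=8, y=6), (x=3, y=7), (x=7, y=7), (x=4, y=8), (x=6, y=8)
  Distance 9: (x=0, y=3), (x=1, y=6), (x=8, y=7), (x=3, y=8), (x=7, y=8)
  Distance 10: (x=0, y=6), (x=2, y=8), (x=8, y=8), (x=3, y=9)
  Distance 11: (x=1, y=8), (x=2, y=9), (x=8, y=9)
  Distance 12: (x=0, y=8), (x=1, y=9), (x=8, y=10)
  Distance 13: (x=0, y=9), (x=7, y=10)
  Distance 14: (x=0, y=10), (x=6, y=10)
  Distance 15: (x=5, y=10)
  Distance 16: (x=4, y=10)
Total reachable: 76 (grid has 76 open cells total)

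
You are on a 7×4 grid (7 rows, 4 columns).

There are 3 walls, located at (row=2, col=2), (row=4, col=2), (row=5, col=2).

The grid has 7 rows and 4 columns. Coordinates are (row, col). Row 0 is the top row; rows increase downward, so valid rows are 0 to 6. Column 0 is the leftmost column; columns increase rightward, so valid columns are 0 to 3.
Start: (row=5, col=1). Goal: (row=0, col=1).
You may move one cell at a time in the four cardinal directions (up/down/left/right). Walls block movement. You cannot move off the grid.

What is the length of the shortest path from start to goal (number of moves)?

BFS from (row=5, col=1) until reaching (row=0, col=1):
  Distance 0: (row=5, col=1)
  Distance 1: (row=4, col=1), (row=5, col=0), (row=6, col=1)
  Distance 2: (row=3, col=1), (row=4, col=0), (row=6, col=0), (row=6, col=2)
  Distance 3: (row=2, col=1), (row=3, col=0), (row=3, col=2), (row=6, col=3)
  Distance 4: (row=1, col=1), (row=2, col=0), (row=3, col=3), (row=5, col=3)
  Distance 5: (row=0, col=1), (row=1, col=0), (row=1, col=2), (row=2, col=3), (row=4, col=3)  <- goal reached here
One shortest path (5 moves): (row=5, col=1) -> (row=4, col=1) -> (row=3, col=1) -> (row=2, col=1) -> (row=1, col=1) -> (row=0, col=1)

Answer: Shortest path length: 5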